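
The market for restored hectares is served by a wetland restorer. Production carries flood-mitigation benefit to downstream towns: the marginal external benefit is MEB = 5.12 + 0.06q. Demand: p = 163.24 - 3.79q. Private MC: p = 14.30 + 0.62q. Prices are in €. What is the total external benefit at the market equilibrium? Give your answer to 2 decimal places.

Market equilibrium (private): 14.30 + 0.62q = 163.24 - 3.79q → q_m = 33.7732.
Total external benefit = ∫₀^{q_m} (5.12 + 0.06q) dq = 5.12×33.7732 + ½×0.06×33.7732² = 207.1377.

€207.14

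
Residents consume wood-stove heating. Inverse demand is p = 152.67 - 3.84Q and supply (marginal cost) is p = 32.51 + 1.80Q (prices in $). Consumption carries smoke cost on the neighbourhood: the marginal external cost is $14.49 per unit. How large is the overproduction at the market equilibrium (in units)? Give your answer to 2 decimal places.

2.57 units

Market equilibrium (private): 32.51 + 1.80Q = 152.67 - 3.84Q → Q_m = 21.3050.
Social marginal benefit = demand − MEC = 138.18 - 3.84Q.
Set SMB = MC: 138.18 - 3.84Q = 32.51 + 1.80Q → Q* = 18.7358.
Gap = |21.3050 − 18.7358| = 2.5692.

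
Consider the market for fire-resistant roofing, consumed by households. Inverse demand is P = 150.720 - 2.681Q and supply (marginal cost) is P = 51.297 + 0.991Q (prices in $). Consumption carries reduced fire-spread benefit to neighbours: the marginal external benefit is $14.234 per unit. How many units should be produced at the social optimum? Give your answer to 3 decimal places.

Q* = 30.952

Social marginal benefit = demand + MEB = 164.954 - 2.681Q.
Set SMB = MC: 164.954 - 2.681Q = 51.297 + 0.991Q → Q* = 30.9523.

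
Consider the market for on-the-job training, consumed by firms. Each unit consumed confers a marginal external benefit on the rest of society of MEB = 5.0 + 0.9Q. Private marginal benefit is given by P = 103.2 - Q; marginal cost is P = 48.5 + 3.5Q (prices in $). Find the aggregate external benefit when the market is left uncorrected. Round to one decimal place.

$127.3

Market equilibrium (private): 48.5 + 3.5Q = 103.2 - Q → Q_m = 12.1556.
Total external benefit = ∫₀^{Q_m} (5.0 + 0.9Q) dQ = 5.0×12.1556 + ½×0.9×12.1556² = 127.2694.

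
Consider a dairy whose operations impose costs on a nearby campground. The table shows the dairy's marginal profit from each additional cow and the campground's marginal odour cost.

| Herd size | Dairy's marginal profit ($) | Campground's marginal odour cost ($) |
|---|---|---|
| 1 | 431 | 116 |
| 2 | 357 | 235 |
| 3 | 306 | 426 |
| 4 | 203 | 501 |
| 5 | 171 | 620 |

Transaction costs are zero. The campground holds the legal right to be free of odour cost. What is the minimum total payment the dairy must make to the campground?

Efficient level: marginal profit ≥ marginal odour cost through level 2, so k* = 2.
With the campground holding the right, the dairy must at least compensate total damage at k*: 116 + 235 = 351.

$351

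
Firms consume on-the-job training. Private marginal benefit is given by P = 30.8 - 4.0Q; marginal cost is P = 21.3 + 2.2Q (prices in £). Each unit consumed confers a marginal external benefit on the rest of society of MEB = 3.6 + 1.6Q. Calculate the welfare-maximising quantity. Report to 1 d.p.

Q* = 2.8

Social marginal benefit = demand + MEB = 34.4 - 2.4Q.
Set SMB = MC: 34.4 - 2.4Q = 21.3 + 2.2Q → Q* = 2.8478.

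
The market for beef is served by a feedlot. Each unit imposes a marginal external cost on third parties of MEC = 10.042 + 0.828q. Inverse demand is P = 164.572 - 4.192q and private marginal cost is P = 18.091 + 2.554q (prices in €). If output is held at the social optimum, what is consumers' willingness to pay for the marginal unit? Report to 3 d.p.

P = €89.057

Social marginal cost = private MC + MEC = 28.133 + 3.382q.
Set SMC = demand: 28.133 + 3.382q = 164.572 - 4.192q → q* = 18.0141.
Consumer price on the demand curve at q*: 164.572 − 4.192×18.0141 = 89.0569.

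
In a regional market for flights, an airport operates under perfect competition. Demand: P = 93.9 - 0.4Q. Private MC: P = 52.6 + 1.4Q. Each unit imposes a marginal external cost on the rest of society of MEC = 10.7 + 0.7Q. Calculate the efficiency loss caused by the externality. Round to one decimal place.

DWL = 143.2

Market equilibrium (private): 52.6 + 1.4Q = 93.9 - 0.4Q → Q_m = 22.9444.
Social marginal cost = private MC + MEC = 63.3 + 2.1Q.
Set SMC = demand: 63.3 + 2.1Q = 93.9 - 0.4Q → Q* = 12.2400.
The loss is the area between SMC and demand from Q* to Q_m; with linear curves that's a triangle of height MEC(Q_m).
DWL = ½ × 10.7044 × 26.7611 = 143.2308.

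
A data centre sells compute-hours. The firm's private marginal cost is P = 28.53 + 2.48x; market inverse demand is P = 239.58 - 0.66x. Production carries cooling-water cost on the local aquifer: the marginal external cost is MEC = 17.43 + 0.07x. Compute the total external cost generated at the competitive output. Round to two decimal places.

Market equilibrium (private): 28.53 + 2.48x = 239.58 - 0.66x → x_m = 67.2134.
Total external cost = ∫₀^{x_m} (17.43 + 0.07x) dx = 17.43×67.2134 + ½×0.07×67.2134² = 1329.6470.

1329.65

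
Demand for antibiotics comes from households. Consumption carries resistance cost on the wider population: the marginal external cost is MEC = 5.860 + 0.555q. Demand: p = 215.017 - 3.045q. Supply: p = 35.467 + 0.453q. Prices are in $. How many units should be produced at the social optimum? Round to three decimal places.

q* = 42.855

Social marginal benefit = demand − MEC = 209.157 - 3.600q.
Set SMB = MC: 209.157 - 3.600q = 35.467 + 0.453q → q* = 42.8547.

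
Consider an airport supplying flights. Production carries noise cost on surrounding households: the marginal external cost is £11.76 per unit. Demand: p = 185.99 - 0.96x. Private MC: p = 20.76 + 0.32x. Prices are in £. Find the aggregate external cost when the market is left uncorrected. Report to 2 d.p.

£1518.05

Market equilibrium (private): 20.76 + 0.32x = 185.99 - 0.96x → x_m = 129.0859.
Total external cost = MEC × x_m = 11.76 × 129.0859 = 1518.0502.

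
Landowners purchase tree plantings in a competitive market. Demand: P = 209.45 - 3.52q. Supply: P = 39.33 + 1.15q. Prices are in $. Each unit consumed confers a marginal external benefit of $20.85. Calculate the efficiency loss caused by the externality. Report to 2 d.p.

Market equilibrium (private): 39.33 + 1.15q = 209.45 - 3.52q → q_m = 36.4283.
Social marginal benefit = demand + MEB = 230.30 - 3.52q.
Set SMB = MC: 230.30 - 3.52q = 39.33 + 1.15q → q* = 40.8929.
The welfare-loss triangle has base |q_m − q*| and height MEB(q_m) (the vertical gap between SMB and MC is zero at q* and MEB at q_m).
DWL = ½ × 4.4646 × 20.8500 = 46.5435.

DWL = $46.54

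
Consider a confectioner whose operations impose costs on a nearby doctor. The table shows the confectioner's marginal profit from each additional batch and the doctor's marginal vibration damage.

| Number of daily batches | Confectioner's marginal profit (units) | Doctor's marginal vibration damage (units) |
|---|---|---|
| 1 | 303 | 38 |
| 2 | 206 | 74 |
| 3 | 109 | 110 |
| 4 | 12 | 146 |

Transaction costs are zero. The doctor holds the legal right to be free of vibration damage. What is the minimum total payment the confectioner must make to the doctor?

Efficient level: marginal profit ≥ marginal vibration damage through level 2, so k* = 2.
With the doctor holding the right, the confectioner must at least compensate total damage at k*: 38 + 74 = 112.

112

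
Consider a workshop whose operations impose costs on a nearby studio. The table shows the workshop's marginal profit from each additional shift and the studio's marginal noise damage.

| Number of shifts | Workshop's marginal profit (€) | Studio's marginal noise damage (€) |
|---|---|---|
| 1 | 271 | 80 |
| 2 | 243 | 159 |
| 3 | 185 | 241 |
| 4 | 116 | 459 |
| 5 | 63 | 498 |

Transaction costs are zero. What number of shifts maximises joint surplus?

Bargaining reaches the level where marginal profit last exceeds marginal noise damage.
That holds through level 2 (243 ≥ 159) but not at 3 (185 < 241).

2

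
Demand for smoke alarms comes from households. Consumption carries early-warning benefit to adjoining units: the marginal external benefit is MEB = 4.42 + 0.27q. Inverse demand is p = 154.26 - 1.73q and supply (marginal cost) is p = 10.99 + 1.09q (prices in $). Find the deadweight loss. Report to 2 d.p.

Market equilibrium (private): 10.99 + 1.09q = 154.26 - 1.73q → q_m = 50.8050.
Social marginal benefit = demand + MEB = 158.68 - 1.46q.
Set SMB = MC: 158.68 - 1.46q = 10.99 + 1.09q → q* = 57.9176.
Between q* and q_m the wedge SMB − MC runs linearly from 0 to MEB(q_m), so the loss is a triangle.
DWL = ½ × 7.1126 × 18.1373 = 64.5017.

DWL = $64.50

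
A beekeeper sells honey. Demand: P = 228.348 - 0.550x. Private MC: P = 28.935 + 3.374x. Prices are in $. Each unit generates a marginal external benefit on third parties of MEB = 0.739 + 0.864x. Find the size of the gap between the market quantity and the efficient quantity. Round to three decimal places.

14.590 units

Market equilibrium (private): 28.935 + 3.374x = 228.348 - 0.550x → x_m = 50.8188.
Social marginal cost = private MC − MEB = 28.196 + 2.510x.
Set SMC = demand: 28.196 + 2.510x = 228.348 - 0.550x → x* = 65.4092.
Gap = |50.8188 − 65.4092| = 14.5904.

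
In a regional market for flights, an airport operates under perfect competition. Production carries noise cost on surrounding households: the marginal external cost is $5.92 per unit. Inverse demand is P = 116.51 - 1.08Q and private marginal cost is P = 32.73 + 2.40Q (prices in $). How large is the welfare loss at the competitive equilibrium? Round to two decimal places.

DWL = $5.04

Market equilibrium (private): 32.73 + 2.40Q = 116.51 - 1.08Q → Q_m = 24.0747.
Social marginal cost = private MC + MEC = 38.65 + 2.40Q.
Set SMC = demand: 38.65 + 2.40Q = 116.51 - 1.08Q → Q* = 22.3736.
Height of the DWL triangle at Q_m is SMC(Q_m) − demand(Q_m) = MEC(Q_m) = 5.9200.
DWL = ½ × 1.7011 × 5.9200 = 5.0353.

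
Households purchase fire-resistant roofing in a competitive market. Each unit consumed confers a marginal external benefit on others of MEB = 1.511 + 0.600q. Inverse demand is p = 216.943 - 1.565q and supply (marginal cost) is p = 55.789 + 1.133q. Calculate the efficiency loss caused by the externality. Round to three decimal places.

DWL = 332.457

Market equilibrium (private): 55.789 + 1.133q = 216.943 - 1.565q → q_m = 59.7309.
Social marginal benefit = demand + MEB = 218.454 - 0.965q.
Set SMB = MC: 218.454 - 0.965q = 55.789 + 1.133q → q* = 77.5334.
The loss is the area between SMB and MC from q* to q_m; with linear curves that's a triangle of height MEB(q_m).
DWL = ½ × 17.8025 × 37.3495 = 332.4572.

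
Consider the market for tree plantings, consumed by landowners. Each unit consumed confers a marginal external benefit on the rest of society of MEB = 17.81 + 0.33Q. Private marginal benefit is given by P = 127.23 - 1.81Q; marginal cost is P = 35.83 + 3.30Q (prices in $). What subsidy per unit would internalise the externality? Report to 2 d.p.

subsidy = $25.35 per unit

Social marginal benefit = demand + MEB = 145.04 - 1.48Q.
Set SMB = MC: 145.04 - 1.48Q = 35.83 + 3.30Q → Q* = 22.8473.
The Pigouvian subsidy equals MEB at Q*: 17.81 + 0.33×22.8473 = 25.3496.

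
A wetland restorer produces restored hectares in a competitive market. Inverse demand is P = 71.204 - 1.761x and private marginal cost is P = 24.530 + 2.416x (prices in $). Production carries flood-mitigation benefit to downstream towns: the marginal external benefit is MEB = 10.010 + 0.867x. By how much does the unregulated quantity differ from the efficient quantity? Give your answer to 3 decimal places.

5.951 units

Market equilibrium (private): 24.530 + 2.416x = 71.204 - 1.761x → x_m = 11.1740.
Social marginal cost = private MC − MEB = 14.520 + 1.549x.
Set SMC = demand: 14.520 + 1.549x = 71.204 - 1.761x → x* = 17.1251.
Gap = |11.1740 − 17.1251| = 5.9511.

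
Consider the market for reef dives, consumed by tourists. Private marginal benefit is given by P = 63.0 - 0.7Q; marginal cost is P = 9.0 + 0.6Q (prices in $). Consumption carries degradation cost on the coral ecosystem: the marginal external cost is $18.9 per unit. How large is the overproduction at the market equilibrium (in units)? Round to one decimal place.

Market equilibrium (private): 9.0 + 0.6Q = 63.0 - 0.7Q → Q_m = 41.5385.
Social marginal benefit = demand − MEC = 44.1 - 0.7Q.
Set SMB = MC: 44.1 - 0.7Q = 9.0 + 0.6Q → Q* = 27.0000.
Gap = |41.5385 − 27.0000| = 14.5385.

14.5 units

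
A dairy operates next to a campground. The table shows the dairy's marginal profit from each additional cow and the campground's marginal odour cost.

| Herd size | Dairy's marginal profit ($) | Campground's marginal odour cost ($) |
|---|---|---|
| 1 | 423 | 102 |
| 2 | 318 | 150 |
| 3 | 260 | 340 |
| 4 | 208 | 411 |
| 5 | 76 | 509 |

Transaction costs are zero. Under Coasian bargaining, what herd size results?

Bargaining reaches the level where marginal profit last exceeds marginal odour cost.
That holds through level 2 (318 ≥ 150) but not at 3 (260 < 340).

2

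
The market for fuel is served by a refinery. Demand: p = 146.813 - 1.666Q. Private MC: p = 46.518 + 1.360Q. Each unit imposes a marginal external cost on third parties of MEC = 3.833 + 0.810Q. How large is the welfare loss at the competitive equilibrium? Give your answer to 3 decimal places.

DWL = 122.688

Market equilibrium (private): 46.518 + 1.360Q = 146.813 - 1.666Q → Q_m = 33.1444.
Social marginal cost = private MC + MEC = 50.351 + 2.170Q.
Set SMC = demand: 50.351 + 2.170Q = 146.813 - 1.666Q → Q* = 25.1465.
Height of the DWL triangle at Q_m is SMC(Q_m) − demand(Q_m) = MEC(Q_m) = 30.6800.
DWL = ½ × 7.9979 × 30.6800 = 122.6878.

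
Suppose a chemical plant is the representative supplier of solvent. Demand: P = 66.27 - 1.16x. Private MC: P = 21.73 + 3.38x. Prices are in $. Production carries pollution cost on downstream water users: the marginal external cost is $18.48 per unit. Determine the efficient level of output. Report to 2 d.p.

x* = 5.74

Social marginal cost = private MC + MEC = 40.21 + 3.38x.
Set SMC = demand: 40.21 + 3.38x = 66.27 - 1.16x → x* = 5.7401.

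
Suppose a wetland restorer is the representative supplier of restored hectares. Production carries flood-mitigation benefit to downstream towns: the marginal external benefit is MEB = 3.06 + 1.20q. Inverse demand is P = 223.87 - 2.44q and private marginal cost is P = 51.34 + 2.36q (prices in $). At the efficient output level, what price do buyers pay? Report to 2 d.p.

Social marginal cost = private MC − MEB = 48.28 + 1.16q.
Set SMC = demand: 48.28 + 1.16q = 223.87 - 2.44q → q* = 48.7750.
Consumer price on the demand curve at q*: 223.87 − 2.44×48.7750 = 104.8590.

P = $104.86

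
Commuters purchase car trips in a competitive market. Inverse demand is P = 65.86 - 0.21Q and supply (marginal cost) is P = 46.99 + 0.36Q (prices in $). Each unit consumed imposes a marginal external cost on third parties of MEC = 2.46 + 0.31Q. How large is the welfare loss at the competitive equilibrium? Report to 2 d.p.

Market equilibrium (private): 46.99 + 0.36Q = 65.86 - 0.21Q → Q_m = 33.1053.
Social marginal benefit = demand − MEC = 63.40 - 0.52Q.
Set SMB = MC: 63.40 - 0.52Q = 46.99 + 0.36Q → Q* = 18.6477.
Between Q* and Q_m the wedge MC − SMB runs linearly from 0 to MEC(Q_m), so the loss is a triangle.
DWL = ½ × 14.4576 × 12.7226 = 91.9691.

DWL = $91.97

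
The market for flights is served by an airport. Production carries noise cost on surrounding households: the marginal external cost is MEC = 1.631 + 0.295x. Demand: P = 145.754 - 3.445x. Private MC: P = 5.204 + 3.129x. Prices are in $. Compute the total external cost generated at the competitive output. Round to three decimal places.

$102.291

Market equilibrium (private): 5.204 + 3.129x = 145.754 - 3.445x → x_m = 21.3797.
Total external cost = ∫₀^{x_m} (1.631 + 0.295x) dx = 1.631×21.3797 + ½×0.295×21.3797² = 102.2913.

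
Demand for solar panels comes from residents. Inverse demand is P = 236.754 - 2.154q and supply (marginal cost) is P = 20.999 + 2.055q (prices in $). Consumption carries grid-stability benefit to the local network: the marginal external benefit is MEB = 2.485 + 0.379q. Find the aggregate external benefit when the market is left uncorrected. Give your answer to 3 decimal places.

Market equilibrium (private): 20.999 + 2.055q = 236.754 - 2.154q → q_m = 51.2604.
Total external benefit = ∫₀^{q_m} (2.485 + 0.379q) dq = 2.485×51.2604 + ½×0.379×51.2604² = 625.3177.

$625.318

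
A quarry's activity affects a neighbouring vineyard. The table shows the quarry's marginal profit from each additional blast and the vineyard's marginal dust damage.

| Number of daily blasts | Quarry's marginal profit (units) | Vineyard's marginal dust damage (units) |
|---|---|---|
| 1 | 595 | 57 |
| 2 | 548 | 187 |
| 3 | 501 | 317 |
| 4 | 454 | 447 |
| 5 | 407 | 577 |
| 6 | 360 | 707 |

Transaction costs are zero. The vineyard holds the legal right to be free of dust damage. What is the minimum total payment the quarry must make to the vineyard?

Efficient level: marginal profit ≥ marginal dust damage through level 4, so k* = 4.
With the vineyard holding the right, the quarry must at least compensate total damage at k*: 57 + 187 + 317 + 447 = 1008.

1008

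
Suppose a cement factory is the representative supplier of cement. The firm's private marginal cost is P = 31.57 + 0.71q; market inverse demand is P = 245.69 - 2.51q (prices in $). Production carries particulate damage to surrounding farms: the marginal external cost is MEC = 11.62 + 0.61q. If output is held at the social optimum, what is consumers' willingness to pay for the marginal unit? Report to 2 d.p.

Social marginal cost = private MC + MEC = 43.19 + 1.32q.
Set SMC = demand: 43.19 + 1.32q = 245.69 - 2.51q → q* = 52.8721.
Consumer price on the demand curve at q*: 245.69 − 2.51×52.8721 = 112.9810.

P = $112.98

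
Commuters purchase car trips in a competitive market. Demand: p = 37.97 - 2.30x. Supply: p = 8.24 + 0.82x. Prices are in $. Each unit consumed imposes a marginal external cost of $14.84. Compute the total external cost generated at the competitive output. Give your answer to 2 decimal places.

$141.41

Market equilibrium (private): 8.24 + 0.82x = 37.97 - 2.30x → x_m = 9.5288.
Total external cost = MEC × x_m = 14.84 × 9.5288 = 141.4074.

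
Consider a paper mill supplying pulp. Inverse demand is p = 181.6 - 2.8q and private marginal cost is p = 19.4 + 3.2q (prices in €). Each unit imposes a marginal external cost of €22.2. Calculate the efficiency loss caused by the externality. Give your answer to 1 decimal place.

DWL = €41.1

Market equilibrium (private): 19.4 + 3.2q = 181.6 - 2.8q → q_m = 27.0333.
Social marginal cost = private MC + MEC = 41.6 + 3.2q.
Set SMC = demand: 41.6 + 3.2q = 181.6 - 2.8q → q* = 23.3333.
Height of the DWL triangle at q_m is SMC(q_m) − demand(q_m) = MEC(q_m) = 22.2000.
DWL = ½ × 3.7000 × 22.2000 = 41.0700.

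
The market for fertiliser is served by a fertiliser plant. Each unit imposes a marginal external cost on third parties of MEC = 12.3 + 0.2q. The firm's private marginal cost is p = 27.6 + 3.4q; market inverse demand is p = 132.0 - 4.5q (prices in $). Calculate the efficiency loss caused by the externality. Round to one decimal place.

DWL = $13.8

Market equilibrium (private): 27.6 + 3.4q = 132.0 - 4.5q → q_m = 13.2152.
Social marginal cost = private MC + MEC = 39.9 + 3.6q.
Set SMC = demand: 39.9 + 3.6q = 132.0 - 4.5q → q* = 11.3704.
Height of the DWL triangle at q_m is SMC(q_m) − demand(q_m) = MEC(q_m) = 14.9430.
DWL = ½ × 1.8448 × 14.9430 = 13.7834.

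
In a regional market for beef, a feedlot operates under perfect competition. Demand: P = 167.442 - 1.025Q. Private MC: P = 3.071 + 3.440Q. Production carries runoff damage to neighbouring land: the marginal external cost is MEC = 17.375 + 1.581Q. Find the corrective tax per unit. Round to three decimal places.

tax = 55.814 per unit

Social marginal cost = private MC + MEC = 20.446 + 5.021Q.
Set SMC = demand: 20.446 + 5.021Q = 167.442 - 1.025Q → Q* = 24.3129.
The Pigouvian tax equals MEC at Q*: 17.375 + 1.581×24.3129 = 55.8137.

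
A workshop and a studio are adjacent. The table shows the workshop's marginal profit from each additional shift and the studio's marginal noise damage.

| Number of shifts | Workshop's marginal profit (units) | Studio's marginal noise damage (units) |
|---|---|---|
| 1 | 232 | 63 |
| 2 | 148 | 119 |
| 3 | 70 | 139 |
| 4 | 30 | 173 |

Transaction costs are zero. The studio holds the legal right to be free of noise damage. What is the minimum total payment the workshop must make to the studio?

182

Efficient level: marginal profit ≥ marginal noise damage through level 2, so k* = 2.
With the studio holding the right, the workshop must at least compensate total damage at k*: 63 + 119 = 182.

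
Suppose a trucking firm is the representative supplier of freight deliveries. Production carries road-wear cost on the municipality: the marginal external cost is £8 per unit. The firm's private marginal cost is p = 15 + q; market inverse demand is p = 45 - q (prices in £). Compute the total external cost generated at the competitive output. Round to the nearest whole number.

£120

Market equilibrium (private): 15 + q = 45 - q → q_m = 15.0000.
Total external cost = MEC × q_m = 8 × 15.0000 = 120.0000.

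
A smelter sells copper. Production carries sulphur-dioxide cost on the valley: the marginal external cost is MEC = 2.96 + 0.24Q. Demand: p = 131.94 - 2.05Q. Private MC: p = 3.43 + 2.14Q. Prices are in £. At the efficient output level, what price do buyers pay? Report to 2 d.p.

P = £73.84

Social marginal cost = private MC + MEC = 6.39 + 2.38Q.
Set SMC = demand: 6.39 + 2.38Q = 131.94 - 2.05Q → Q* = 28.3409.
Consumer price on the demand curve at Q*: 131.94 − 2.05×28.3409 = 73.8412.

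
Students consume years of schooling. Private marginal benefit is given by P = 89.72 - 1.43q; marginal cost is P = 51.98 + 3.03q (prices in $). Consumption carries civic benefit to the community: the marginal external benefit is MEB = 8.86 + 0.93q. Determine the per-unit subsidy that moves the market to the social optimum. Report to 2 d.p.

Social marginal benefit = demand + MEB = 98.58 - 0.50q.
Set SMB = MC: 98.58 - 0.50q = 51.98 + 3.03q → q* = 13.2011.
The Pigouvian subsidy equals MEB at q*: 8.86 + 0.93×13.2011 = 21.1370.

subsidy = $21.14 per unit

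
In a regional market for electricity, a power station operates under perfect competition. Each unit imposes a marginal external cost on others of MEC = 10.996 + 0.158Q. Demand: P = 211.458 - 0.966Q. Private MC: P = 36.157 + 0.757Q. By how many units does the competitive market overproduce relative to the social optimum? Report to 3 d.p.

14.392 units

Market equilibrium (private): 36.157 + 0.757Q = 211.458 - 0.966Q → Q_m = 101.7417.
Social marginal cost = private MC + MEC = 47.153 + 0.915Q.
Set SMC = demand: 47.153 + 0.915Q = 211.458 - 0.966Q → Q* = 87.3498.
Gap = |101.7417 − 87.3498| = 14.3919.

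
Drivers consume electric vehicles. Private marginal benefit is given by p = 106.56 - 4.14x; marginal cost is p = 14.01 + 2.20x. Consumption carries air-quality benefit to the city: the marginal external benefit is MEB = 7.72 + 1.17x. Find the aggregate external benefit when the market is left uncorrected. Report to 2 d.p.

Market equilibrium (private): 14.01 + 2.20x = 106.56 - 4.14x → x_m = 14.5978.
Total external benefit = ∫₀^{x_m} (7.72 + 1.17x) dx = 7.72×14.5978 + ½×1.17×14.5978² = 237.3560.

237.36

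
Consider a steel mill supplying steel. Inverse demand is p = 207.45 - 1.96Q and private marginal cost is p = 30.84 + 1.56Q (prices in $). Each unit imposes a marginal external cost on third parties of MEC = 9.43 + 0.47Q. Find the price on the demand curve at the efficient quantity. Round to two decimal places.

Social marginal cost = private MC + MEC = 40.27 + 2.03Q.
Set SMC = demand: 40.27 + 2.03Q = 207.45 - 1.96Q → Q* = 41.8997.
Consumer price on the demand curve at Q*: 207.45 − 1.96×41.8997 = 125.3266.

P = $125.33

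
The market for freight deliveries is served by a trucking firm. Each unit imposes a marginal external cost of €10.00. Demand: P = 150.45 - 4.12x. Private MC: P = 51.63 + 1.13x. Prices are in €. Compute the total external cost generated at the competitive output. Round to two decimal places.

€188.23

Market equilibrium (private): 51.63 + 1.13x = 150.45 - 4.12x → x_m = 18.8229.
Total external cost = MEC × x_m = 10.00 × 18.8229 = 188.2290.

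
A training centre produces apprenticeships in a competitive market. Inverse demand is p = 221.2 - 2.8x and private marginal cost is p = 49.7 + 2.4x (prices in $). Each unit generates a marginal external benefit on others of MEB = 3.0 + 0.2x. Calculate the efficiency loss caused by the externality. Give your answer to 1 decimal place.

DWL = $9.2

Market equilibrium (private): 49.7 + 2.4x = 221.2 - 2.8x → x_m = 32.9808.
Social marginal cost = private MC − MEB = 46.7 + 2.2x.
Set SMC = demand: 46.7 + 2.2x = 221.2 - 2.8x → x* = 34.9000.
The loss is the area between SMC and demand from x* to x_m; with linear curves that's a triangle of height MEB(x_m).
DWL = ½ × 1.9192 × 9.5962 = 9.2085.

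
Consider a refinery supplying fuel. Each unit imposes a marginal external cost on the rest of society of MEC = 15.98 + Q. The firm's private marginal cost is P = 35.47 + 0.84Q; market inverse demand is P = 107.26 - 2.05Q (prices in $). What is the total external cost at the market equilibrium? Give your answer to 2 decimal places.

Market equilibrium (private): 35.47 + 0.84Q = 107.26 - 2.05Q → Q_m = 24.8408.
Total external cost = ∫₀^{Q_m} (15.98 + 1.00Q) dQ = 15.98×24.8408 + ½×1.00×24.8408² = 705.4887.

$705.49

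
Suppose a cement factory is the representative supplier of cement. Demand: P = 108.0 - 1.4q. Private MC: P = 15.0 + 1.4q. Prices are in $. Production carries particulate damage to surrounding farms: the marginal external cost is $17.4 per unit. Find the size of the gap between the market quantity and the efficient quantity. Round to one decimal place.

6.2 units

Market equilibrium (private): 15.0 + 1.4q = 108.0 - 1.4q → q_m = 33.2143.
Social marginal cost = private MC + MEC = 32.4 + 1.4q.
Set SMC = demand: 32.4 + 1.4q = 108.0 - 1.4q → q* = 27.0000.
Gap = |33.2143 − 27.0000| = 6.2143.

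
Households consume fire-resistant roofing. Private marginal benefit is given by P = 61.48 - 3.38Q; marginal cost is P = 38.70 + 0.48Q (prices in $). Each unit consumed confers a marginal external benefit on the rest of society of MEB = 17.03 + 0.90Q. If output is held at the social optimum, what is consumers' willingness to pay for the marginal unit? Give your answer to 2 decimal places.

Social marginal benefit = demand + MEB = 78.51 - 2.48Q.
Set SMB = MC: 78.51 - 2.48Q = 38.70 + 0.48Q → Q* = 13.4493.
Consumer price on the demand curve at Q*: 61.48 − 3.38×13.4493 = 16.0214.

P = $16.02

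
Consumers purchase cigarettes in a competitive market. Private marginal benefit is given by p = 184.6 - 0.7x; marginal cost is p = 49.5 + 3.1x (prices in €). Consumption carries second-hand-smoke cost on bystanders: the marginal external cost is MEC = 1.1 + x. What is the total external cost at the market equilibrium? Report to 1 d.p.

Market equilibrium (private): 49.5 + 3.1x = 184.6 - 0.7x → x_m = 35.5526.
Total external cost = ∫₀^{x_m} (1.1 + 1.0x) dx = 1.1×35.5526 + ½×1.0×35.5526² = 671.1015.

€671.1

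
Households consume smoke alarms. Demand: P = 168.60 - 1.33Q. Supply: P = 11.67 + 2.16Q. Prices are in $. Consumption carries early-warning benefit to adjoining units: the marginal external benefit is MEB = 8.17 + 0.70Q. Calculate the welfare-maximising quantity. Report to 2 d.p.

Social marginal benefit = demand + MEB = 176.77 - 0.63Q.
Set SMB = MC: 176.77 - 0.63Q = 11.67 + 2.16Q → Q* = 59.1756.

Q* = 59.18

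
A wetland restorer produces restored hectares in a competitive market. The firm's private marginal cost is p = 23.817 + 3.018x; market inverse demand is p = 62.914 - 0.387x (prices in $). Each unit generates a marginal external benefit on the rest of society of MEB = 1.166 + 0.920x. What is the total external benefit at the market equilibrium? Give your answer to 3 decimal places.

$74.035

Market equilibrium (private): 23.817 + 3.018x = 62.914 - 0.387x → x_m = 11.4822.
Total external benefit = ∫₀^{x_m} (1.166 + 0.920x) dx = 1.166×11.4822 + ½×0.920×11.4822² = 74.0351.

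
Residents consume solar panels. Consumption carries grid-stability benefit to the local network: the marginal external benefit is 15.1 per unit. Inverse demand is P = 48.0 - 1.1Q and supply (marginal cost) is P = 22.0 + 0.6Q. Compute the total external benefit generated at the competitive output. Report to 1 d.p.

230.9

Market equilibrium (private): 22.0 + 0.6Q = 48.0 - 1.1Q → Q_m = 15.2941.
Total external benefit = MEB × Q_m = 15.1 × 15.2941 = 230.9409.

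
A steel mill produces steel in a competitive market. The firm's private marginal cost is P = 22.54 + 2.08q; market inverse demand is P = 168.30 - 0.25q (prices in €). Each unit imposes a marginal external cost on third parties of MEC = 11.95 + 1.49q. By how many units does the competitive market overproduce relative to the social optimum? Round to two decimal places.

Market equilibrium (private): 22.54 + 2.08q = 168.30 - 0.25q → q_m = 62.5579.
Social marginal cost = private MC + MEC = 34.49 + 3.57q.
Set SMC = demand: 34.49 + 3.57q = 168.30 - 0.25q → q* = 35.0288.
Gap = |62.5579 − 35.0288| = 27.5291.

27.53 units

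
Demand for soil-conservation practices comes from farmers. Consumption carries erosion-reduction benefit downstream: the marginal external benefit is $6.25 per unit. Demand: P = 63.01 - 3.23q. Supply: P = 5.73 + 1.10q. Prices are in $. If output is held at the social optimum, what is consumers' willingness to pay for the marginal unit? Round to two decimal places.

P = $15.62

Social marginal benefit = demand + MEB = 69.26 - 3.23q.
Set SMB = MC: 69.26 - 3.23q = 5.73 + 1.10q → q* = 14.6721.
Consumer price on the demand curve at q*: 63.01 − 3.23×14.6721 = 15.6191.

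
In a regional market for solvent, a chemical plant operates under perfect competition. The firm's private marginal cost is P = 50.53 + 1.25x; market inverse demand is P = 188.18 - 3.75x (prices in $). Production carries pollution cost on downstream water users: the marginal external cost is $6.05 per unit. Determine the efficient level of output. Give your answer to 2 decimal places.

Social marginal cost = private MC + MEC = 56.58 + 1.25x.
Set SMC = demand: 56.58 + 1.25x = 188.18 - 3.75x → x* = 26.3200.

x* = 26.32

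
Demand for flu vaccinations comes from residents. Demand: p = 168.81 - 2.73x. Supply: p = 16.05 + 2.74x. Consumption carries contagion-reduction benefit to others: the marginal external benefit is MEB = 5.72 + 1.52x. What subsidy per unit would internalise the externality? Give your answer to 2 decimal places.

subsidy = 66.70 per unit

Social marginal benefit = demand + MEB = 174.53 - 1.21x.
Set SMB = MC: 174.53 - 1.21x = 16.05 + 2.74x → x* = 40.1215.
The Pigouvian subsidy equals MEB at x*: 5.72 + 1.52×40.1215 = 66.7047.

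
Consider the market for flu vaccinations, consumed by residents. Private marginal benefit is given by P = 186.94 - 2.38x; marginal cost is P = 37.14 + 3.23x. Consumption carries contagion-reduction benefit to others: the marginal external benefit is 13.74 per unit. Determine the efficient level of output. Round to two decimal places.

x* = 29.15

Social marginal benefit = demand + MEB = 200.68 - 2.38x.
Set SMB = MC: 200.68 - 2.38x = 37.14 + 3.23x → x* = 29.1515.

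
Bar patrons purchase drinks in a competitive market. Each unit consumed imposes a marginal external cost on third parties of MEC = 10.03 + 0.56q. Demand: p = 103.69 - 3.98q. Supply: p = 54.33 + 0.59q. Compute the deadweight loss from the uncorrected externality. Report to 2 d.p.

Market equilibrium (private): 54.33 + 0.59q = 103.69 - 3.98q → q_m = 10.8009.
Social marginal benefit = demand − MEC = 93.66 - 4.54q.
Set SMB = MC: 93.66 - 4.54q = 54.33 + 0.59q → q* = 7.6667.
The loss is the area between SMB and MC from q* to q_m; with linear curves that's a triangle of height MEC(q_m).
DWL = ½ × 3.1342 × 16.0785 = 25.1966.

DWL = 25.20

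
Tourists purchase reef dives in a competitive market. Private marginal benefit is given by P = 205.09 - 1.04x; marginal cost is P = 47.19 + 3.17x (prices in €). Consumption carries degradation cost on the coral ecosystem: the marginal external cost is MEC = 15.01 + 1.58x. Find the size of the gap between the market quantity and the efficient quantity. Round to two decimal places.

Market equilibrium (private): 47.19 + 3.17x = 205.09 - 1.04x → x_m = 37.5059.
Social marginal benefit = demand − MEC = 190.08 - 2.62x.
Set SMB = MC: 190.08 - 2.62x = 47.19 + 3.17x → x* = 24.6788.
Gap = |37.5059 − 24.6788| = 12.8271.

12.83 units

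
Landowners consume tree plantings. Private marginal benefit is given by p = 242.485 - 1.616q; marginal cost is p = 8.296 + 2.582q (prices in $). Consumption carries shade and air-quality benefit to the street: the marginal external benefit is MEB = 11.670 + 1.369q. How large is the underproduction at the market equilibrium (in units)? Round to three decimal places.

31.121 units

Market equilibrium (private): 8.296 + 2.582q = 242.485 - 1.616q → q_m = 55.7859.
Social marginal benefit = demand + MEB = 254.155 - 0.247q.
Set SMB = MC: 254.155 - 0.247q = 8.296 + 2.582q → q* = 86.9067.
Gap = |55.7859 − 86.9067| = 31.1208.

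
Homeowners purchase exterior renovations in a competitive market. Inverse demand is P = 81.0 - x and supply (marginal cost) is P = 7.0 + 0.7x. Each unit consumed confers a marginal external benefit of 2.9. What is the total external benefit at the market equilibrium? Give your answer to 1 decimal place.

126.2

Market equilibrium (private): 7.0 + 0.7x = 81.0 - x → x_m = 43.5294.
Total external benefit = MEB × x_m = 2.9 × 43.5294 = 126.2353.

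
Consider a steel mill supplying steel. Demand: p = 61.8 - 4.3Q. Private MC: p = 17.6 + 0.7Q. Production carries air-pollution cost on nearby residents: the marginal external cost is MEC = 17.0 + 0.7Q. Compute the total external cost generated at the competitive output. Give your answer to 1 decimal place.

Market equilibrium (private): 17.6 + 0.7Q = 61.8 - 4.3Q → Q_m = 8.8400.
Total external cost = ∫₀^{Q_m} (17.0 + 0.7Q) dQ = 17.0×8.8400 + ½×0.7×8.8400² = 177.6310.

177.6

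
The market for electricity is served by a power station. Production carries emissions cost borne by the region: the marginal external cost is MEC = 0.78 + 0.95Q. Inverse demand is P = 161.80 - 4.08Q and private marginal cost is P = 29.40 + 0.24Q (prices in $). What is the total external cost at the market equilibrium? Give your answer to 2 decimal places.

Market equilibrium (private): 29.40 + 0.24Q = 161.80 - 4.08Q → Q_m = 30.6481.
Total external cost = ∫₀^{Q_m} (0.78 + 0.95Q) dQ = 0.78×30.6481 + ½×0.95×30.6481² = 470.0759.

$470.08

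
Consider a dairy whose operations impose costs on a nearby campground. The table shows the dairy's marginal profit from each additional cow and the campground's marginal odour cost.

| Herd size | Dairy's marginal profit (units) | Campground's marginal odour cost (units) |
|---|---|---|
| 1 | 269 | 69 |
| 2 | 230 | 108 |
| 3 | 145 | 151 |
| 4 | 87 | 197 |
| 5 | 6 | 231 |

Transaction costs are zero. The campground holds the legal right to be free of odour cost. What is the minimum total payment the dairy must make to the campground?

177

Efficient level: marginal profit ≥ marginal odour cost through level 2, so k* = 2.
With the campground holding the right, the dairy must at least compensate total damage at k*: 69 + 108 = 177.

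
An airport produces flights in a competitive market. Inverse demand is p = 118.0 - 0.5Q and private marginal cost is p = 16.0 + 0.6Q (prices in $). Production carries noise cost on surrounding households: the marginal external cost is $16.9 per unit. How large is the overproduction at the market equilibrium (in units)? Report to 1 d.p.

15.4 units

Market equilibrium (private): 16.0 + 0.6Q = 118.0 - 0.5Q → Q_m = 92.7273.
Social marginal cost = private MC + MEC = 32.9 + 0.6Q.
Set SMC = demand: 32.9 + 0.6Q = 118.0 - 0.5Q → Q* = 77.3636.
Gap = |92.7273 − 77.3636| = 15.3637.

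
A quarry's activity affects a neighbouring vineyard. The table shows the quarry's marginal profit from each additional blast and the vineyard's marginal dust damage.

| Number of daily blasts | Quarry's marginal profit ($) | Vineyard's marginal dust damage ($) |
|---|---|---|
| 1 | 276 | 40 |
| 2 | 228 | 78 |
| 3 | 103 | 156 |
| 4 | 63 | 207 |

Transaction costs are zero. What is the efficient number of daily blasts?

Bargaining reaches the level where marginal profit last exceeds marginal dust damage.
That holds through level 2 (228 ≥ 78) but not at 3 (103 < 156).

2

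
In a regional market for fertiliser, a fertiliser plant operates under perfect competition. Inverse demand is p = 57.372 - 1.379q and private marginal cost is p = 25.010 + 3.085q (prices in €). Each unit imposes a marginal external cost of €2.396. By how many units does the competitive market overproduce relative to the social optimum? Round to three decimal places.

Market equilibrium (private): 25.010 + 3.085q = 57.372 - 1.379q → q_m = 7.2496.
Social marginal cost = private MC + MEC = 27.406 + 3.085q.
Set SMC = demand: 27.406 + 3.085q = 57.372 - 1.379q → q* = 6.7128.
Gap = |7.2496 − 6.7128| = 0.5368.

0.537 units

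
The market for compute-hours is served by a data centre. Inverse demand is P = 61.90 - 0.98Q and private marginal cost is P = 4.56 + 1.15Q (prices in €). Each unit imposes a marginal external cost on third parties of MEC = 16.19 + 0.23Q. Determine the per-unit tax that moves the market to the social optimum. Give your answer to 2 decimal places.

tax = €20.20 per unit

Social marginal cost = private MC + MEC = 20.75 + 1.38Q.
Set SMC = demand: 20.75 + 1.38Q = 61.90 - 0.98Q → Q* = 17.4364.
The Pigouvian tax equals MEC at Q*: 16.19 + 0.23×17.4364 = 20.2004.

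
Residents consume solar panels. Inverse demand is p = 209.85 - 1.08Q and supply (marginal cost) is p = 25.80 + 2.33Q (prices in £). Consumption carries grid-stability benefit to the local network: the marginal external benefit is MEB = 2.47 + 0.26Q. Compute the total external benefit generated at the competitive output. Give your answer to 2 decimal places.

£512.02

Market equilibrium (private): 25.80 + 2.33Q = 209.85 - 1.08Q → Q_m = 53.9736.
Total external benefit = ∫₀^{Q_m} (2.47 + 0.26Q) dQ = 2.47×53.9736 + ½×0.26×53.9736² = 512.0242.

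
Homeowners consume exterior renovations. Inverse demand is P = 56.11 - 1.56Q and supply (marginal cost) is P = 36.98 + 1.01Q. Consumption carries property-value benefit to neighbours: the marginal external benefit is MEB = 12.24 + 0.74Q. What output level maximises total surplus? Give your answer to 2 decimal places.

Social marginal benefit = demand + MEB = 68.35 - 0.82Q.
Set SMB = MC: 68.35 - 0.82Q = 36.98 + 1.01Q → Q* = 17.1421.

Q* = 17.14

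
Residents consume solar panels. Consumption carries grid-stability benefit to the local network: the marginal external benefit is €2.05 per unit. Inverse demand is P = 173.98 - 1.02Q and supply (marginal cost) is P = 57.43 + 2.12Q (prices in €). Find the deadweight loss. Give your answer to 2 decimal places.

Market equilibrium (private): 57.43 + 2.12Q = 173.98 - 1.02Q → Q_m = 37.1178.
Social marginal benefit = demand + MEB = 176.03 - 1.02Q.
Set SMB = MC: 176.03 - 1.02Q = 57.43 + 2.12Q → Q* = 37.7707.
Height of the DWL triangle at Q_m is SMB(Q_m) − MC(Q_m) = MEB(Q_m) = 2.0500.
DWL = ½ × 0.6529 × 2.0500 = 0.6692.

DWL = €0.67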